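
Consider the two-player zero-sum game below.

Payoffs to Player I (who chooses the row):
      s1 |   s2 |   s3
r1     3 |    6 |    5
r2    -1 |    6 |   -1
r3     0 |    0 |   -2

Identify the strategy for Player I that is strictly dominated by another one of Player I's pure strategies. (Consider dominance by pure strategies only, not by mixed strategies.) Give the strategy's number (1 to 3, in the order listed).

Compare r3 with r1: 3 > 0, 6 > 0, 5 > -2.
So r1 strictly dominates r3 for Player I; r3 is strictly dominated.

3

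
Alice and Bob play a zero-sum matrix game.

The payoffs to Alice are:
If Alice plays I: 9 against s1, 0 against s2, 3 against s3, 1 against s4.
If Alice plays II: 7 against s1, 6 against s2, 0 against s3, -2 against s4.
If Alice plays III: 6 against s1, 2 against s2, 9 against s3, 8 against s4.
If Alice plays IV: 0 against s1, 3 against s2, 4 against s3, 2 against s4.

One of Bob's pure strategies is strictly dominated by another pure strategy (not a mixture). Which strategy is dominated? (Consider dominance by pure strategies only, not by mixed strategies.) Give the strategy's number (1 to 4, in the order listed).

3

Bob prefers columns that give Alice less. Compare s3 with s4: 1 < 3, -2 < 0, 8 < 9, 2 < 4.
So s4 strictly dominates s3 for Bob; s3 is strictly dominated.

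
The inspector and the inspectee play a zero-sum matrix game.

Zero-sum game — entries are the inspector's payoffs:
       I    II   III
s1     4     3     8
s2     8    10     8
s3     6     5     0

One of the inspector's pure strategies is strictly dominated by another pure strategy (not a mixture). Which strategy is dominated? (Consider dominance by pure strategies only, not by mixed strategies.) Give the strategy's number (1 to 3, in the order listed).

Compare s3 with s2: 8 > 6, 10 > 5, 8 > 0.
So s2 strictly dominates s3 for the inspector; s3 is strictly dominated.

3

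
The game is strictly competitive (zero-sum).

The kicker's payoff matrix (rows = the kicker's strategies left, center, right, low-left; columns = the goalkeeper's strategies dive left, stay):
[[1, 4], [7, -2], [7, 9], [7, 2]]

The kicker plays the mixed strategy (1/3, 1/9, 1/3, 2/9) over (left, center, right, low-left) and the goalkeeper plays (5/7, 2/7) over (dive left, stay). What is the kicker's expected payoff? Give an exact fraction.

Against (5/7, 2/7), each row's expected payoff is left: 13/7; center: 31/7; right: 53/7; low-left: 39/7.
Taking the (1/3, 1/9, 1/3, 2/9)-weighted average: (1/3)·(13/7) + (1/9)·(31/7) + (1/3)·(53/7) + (2/9)·(39/7) = 307/63.

307/63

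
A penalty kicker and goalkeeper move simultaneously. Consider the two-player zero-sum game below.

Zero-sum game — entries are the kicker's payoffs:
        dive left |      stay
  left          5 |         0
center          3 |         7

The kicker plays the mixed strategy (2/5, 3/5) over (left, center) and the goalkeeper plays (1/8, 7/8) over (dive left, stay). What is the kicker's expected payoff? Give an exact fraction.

Against (1/8, 7/8), each row's expected payoff is left: 5/8; center: 13/2.
Taking the (2/5, 3/5)-weighted average: (2/5)·(5/8) + (3/5)·(13/2) = 83/20.

83/20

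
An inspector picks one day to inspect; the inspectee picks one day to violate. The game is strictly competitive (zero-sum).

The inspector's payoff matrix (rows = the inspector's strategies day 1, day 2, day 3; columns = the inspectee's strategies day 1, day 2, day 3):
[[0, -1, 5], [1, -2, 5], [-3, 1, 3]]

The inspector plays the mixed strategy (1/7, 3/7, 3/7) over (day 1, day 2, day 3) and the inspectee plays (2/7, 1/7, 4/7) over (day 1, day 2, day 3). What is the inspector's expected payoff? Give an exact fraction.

Against (2/7, 1/7, 4/7), each row's expected payoff is day 1: 19/7; day 2: 20/7; day 3: 1.
Taking the (1/7, 3/7, 3/7)-weighted average: (1/7)·(19/7) + (3/7)·(20/7) + (3/7)·(1) = 100/49.

100/49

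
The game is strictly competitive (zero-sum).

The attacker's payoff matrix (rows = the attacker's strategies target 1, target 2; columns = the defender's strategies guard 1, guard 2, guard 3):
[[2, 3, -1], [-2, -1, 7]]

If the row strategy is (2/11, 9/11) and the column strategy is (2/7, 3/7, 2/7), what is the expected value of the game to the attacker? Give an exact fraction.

Against (2/7, 3/7, 2/7), each row's expected payoff is target 1: 11/7; target 2: 1.
Taking the (2/11, 9/11)-weighted average: (2/11)·(11/7) + (9/11)·(1) = 85/77.

85/77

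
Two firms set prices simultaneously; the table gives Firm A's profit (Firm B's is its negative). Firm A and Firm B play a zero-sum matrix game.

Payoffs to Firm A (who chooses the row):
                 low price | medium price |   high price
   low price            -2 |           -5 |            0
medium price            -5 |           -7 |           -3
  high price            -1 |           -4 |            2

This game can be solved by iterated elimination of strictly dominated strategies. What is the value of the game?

-4

Column low price is strictly dominated by medium price for Firm B (-5<-2, -7<-5, -4<-1); eliminate low price.
Row low price is strictly dominated by row high price (-4>-5, 2>0); eliminate low price.
Column high price is strictly dominated by medium price for Firm B (-7<-3, -4<2); eliminate high price.
Row medium price is strictly dominated by row high price (-4>-7); eliminate medium price.
Only (high price, medium price) remains, with payoff -4.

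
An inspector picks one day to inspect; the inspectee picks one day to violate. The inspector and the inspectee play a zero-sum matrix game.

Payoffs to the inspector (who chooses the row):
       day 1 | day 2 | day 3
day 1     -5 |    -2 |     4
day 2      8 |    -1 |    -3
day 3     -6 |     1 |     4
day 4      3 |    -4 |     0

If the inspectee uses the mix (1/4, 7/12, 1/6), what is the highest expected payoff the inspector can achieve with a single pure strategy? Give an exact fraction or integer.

11/12

day 1: (-5)·(1/4) + (-2)·(7/12) + (4)·(1/6) = -7/4.
day 2: (8)·(1/4) + (-1)·(7/12) + (-3)·(1/6) = 11/12.
day 3: (-6)·(1/4) + (1)·(7/12) + (4)·(1/6) = -1/4.
day 4: (3)·(1/4) + (-4)·(7/12) + (0)·(1/6) = -19/12.
The best pure response is day 2 with expected payoff 11/12.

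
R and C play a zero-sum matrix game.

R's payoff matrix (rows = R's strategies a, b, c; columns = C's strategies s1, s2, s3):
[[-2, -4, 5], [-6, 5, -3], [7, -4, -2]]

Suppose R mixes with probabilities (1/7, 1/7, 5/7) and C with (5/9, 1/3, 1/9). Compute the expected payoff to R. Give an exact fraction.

10/9

Against (5/9, 1/3, 1/9), each row's expected payoff is a: -17/9; b: -2; c: 7/3.
Taking the (1/7, 1/7, 5/7)-weighted average: (1/7)·(-17/9) + (1/7)·(-2) + (5/7)·(7/3) = 10/9.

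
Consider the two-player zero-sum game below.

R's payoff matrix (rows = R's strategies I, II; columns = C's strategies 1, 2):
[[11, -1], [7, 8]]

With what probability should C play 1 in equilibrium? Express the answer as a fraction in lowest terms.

9/13

Row minima are -1 and 7, so R's maximin is 7; column maxima are 11 and 8, so C's minimax is 8. These differ, so the equilibrium is in mixed strategies.
Let C play 1 with probability q. R is indifferent when 11q − (1−q) = 7q + 8(1−q), giving q = 9/13.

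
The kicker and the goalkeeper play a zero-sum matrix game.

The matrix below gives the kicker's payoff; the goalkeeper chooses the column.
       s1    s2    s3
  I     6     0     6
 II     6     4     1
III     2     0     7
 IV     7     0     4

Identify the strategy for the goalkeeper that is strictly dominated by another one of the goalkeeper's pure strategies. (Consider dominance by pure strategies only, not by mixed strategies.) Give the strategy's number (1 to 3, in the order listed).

The goalkeeper prefers columns that give the kicker less. Compare s1 with s2: 0 < 6, 4 < 6, 0 < 2, 0 < 7.
So s2 strictly dominates s1 for the goalkeeper; s1 is strictly dominated.

1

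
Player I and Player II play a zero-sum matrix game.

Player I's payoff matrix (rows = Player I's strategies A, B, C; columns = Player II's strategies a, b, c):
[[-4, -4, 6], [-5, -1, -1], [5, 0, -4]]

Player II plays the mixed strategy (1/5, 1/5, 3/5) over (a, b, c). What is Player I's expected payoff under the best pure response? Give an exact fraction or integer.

A: (-4)·(1/5) + (-4)·(1/5) + (6)·(3/5) = 2.
B: (-5)·(1/5) + (-1)·(1/5) + (-1)·(3/5) = -9/5.
C: (5)·(1/5) + (0)·(1/5) + (-4)·(3/5) = -7/5.
The best pure response is A with expected payoff 2.

2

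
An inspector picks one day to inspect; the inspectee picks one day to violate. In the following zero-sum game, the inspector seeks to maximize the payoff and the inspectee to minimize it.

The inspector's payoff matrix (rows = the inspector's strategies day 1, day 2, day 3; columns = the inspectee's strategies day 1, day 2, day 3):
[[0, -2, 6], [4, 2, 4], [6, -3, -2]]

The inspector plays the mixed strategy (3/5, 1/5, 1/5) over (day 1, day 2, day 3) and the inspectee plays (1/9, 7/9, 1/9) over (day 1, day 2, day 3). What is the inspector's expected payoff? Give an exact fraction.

Against (1/9, 7/9, 1/9), each row's expected payoff is day 1: -8/9; day 2: 22/9; day 3: -17/9.
Taking the (3/5, 1/5, 1/5)-weighted average: (3/5)·(-8/9) + (1/5)·(22/9) + (1/5)·(-17/9) = -19/45.

-19/45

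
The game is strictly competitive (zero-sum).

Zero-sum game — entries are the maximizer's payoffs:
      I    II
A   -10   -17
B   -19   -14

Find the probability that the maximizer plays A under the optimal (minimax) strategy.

5/12

Row minima are -17 and -19, so the maximizer's maximin is -17; column maxima are -10 and -14, so the minimizer's minimax is -14. These differ, so the equilibrium is in mixed strategies.
Let the maximizer play A with probability p. The minimizer is indifferent when −10p − 19(1−p) = −17p − 14(1−p), giving p = 5/12.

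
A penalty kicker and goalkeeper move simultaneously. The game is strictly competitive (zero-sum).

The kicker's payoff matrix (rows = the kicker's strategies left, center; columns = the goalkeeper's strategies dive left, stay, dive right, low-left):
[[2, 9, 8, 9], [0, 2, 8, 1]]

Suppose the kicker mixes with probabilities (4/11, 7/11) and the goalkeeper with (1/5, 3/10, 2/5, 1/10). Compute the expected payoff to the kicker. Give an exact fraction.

Against (1/5, 3/10, 2/5, 1/10), each row's expected payoff is left: 36/5; center: 39/10.
Taking the (4/11, 7/11)-weighted average: (4/11)·(36/5) + (7/11)·(39/10) = 51/10.

51/10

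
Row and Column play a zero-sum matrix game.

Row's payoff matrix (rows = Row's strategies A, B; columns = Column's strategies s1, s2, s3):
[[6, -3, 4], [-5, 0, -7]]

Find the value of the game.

Column s1 is strictly dominated by s3 for Column (it gives Row more in every row).
The remaining 2×2 game on (A, B) × (s2, s3) has no saddle point. Let Row play A with probability p; indifference gives −3p = 4p − 7(1−p), so p = 1/2.
Similarly Column's optimal q on s2 is 11/14, and the value is -3·(11/14) + (4)·(3/14) = -3/2.

-3/2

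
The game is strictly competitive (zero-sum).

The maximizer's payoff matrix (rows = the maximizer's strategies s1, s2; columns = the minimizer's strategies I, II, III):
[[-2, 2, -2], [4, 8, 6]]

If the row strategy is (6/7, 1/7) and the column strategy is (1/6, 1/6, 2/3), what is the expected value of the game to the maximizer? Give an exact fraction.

-2/7

Against (1/6, 1/6, 2/3), each row's expected payoff is s1: -4/3; s2: 6.
Taking the (6/7, 1/7)-weighted average: (6/7)·(-4/3) + (1/7)·(6) = -2/7.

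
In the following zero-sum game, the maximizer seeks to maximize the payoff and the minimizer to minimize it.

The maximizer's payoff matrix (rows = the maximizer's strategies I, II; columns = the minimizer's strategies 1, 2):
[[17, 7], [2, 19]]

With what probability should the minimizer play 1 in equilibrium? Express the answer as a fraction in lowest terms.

Row minima are 7 and 2, so the maximizer's maximin is 7; column maxima are 17 and 19, so the minimizer's minimax is 17. These differ, so the equilibrium is in mixed strategies.
Let the minimizer play 1 with probability q. The maximizer is indifferent when 17q + 7(1−q) = 2q + 19(1−q), giving q = 4/9.

4/9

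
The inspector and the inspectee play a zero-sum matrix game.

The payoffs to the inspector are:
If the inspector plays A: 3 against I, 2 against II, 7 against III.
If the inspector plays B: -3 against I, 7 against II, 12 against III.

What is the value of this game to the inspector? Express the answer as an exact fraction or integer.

27/11

Column III is strictly dominated by II for the inspectee (it gives the inspector more in every row).
The remaining 2×2 game on (A, B) × (I, II) has no saddle point. Let the inspector play A with probability p; indifference gives 3p − 3(1−p) = 2p + 7(1−p), so p = 10/11.
Similarly the inspectee's optimal q on I is 5/11, and the value is 3·(5/11) + (2)·(6/11) = 27/11.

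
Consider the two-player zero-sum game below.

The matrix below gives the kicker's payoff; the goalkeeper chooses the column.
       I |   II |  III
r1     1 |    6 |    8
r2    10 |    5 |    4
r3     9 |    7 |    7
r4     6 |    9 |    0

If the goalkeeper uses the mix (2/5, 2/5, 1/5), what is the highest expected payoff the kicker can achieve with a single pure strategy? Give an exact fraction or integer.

39/5

r1: (1)·(2/5) + (6)·(2/5) + (8)·(1/5) = 22/5.
r2: (10)·(2/5) + (5)·(2/5) + (4)·(1/5) = 34/5.
r3: (9)·(2/5) + (7)·(2/5) + (7)·(1/5) = 39/5.
r4: (6)·(2/5) + (9)·(2/5) + (0)·(1/5) = 6.
The best pure response is r3 with expected payoff 39/5.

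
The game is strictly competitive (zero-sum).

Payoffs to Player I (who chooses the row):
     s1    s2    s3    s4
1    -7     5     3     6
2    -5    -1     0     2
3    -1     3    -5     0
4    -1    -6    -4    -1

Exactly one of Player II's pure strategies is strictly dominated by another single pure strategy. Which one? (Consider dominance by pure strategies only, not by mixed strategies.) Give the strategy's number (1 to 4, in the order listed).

Player II prefers columns that give Player I less. Compare s4 with s3: 3 < 6, 0 < 2, -5 < 0, -4 < -1.
So s3 strictly dominates s4 for Player II; s4 is strictly dominated.

4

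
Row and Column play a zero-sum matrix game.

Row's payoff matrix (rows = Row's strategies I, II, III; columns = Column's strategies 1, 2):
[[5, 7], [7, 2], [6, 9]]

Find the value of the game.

Row I is strictly dominated by row III, so Row never plays it.
The remaining 2×2 game on (II, III) × (1, 2) has no saddle point. Let Row play II with probability p; indifference gives 7p + 6(1−p) = 2p + 9(1−p), so p = 3/8.
Similarly Column's optimal q on 1 is 7/8, and the value is 7·(7/8) + (2)·(1/8) = 51/8.

51/8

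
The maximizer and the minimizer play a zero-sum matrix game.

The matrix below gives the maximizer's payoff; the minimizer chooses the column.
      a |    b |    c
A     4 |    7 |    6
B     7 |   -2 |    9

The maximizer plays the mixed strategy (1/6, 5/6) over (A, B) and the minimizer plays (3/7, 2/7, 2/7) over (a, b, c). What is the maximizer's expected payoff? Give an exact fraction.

Against (3/7, 2/7, 2/7), each row's expected payoff is A: 38/7; B: 5.
Taking the (1/6, 5/6)-weighted average: (1/6)·(38/7) + (5/6)·(5) = 71/14.

71/14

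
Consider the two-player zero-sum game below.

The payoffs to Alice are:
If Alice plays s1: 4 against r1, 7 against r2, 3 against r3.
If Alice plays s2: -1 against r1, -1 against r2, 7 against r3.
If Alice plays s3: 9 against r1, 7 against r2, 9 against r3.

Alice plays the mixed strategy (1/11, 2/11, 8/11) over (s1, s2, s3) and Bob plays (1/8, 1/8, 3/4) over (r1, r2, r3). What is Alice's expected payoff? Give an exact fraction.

669/88

Against (1/8, 1/8, 3/4), each row's expected payoff is s1: 29/8; s2: 5; s3: 35/4.
Taking the (1/11, 2/11, 8/11)-weighted average: (1/11)·(29/8) + (2/11)·(5) + (8/11)·(35/4) = 669/88.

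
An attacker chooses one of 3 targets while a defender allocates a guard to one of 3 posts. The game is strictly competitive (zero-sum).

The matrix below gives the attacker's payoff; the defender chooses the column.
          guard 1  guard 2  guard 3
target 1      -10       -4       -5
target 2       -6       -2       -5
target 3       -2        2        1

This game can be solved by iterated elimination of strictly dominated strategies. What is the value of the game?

-2

Column guard 3 is strictly dominated by guard 1 for the defender (-10<-5, -6<-5, -2<1); eliminate guard 3.
Column guard 2 is strictly dominated by guard 1 for the defender (-10<-4, -6<-2, -2<2); eliminate guard 2.
Row target 1 is strictly dominated by row target 2 (-6>-10); eliminate target 1.
Row target 2 is strictly dominated by row target 3 (-2>-6); eliminate target 2.
Only (target 3, guard 1) remains, with payoff -2.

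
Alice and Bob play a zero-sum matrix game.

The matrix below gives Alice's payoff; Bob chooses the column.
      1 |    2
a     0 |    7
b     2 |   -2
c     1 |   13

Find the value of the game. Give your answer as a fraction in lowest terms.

Row a is strictly dominated by row c, so Alice never plays it.
The remaining 2×2 game on (b, c) × (1, 2) has no saddle point. Let Alice play b with probability p; indifference gives 2p + (1−p) = −2p + 13(1−p), so p = 3/4.
Similarly Bob's optimal q on 1 is 15/16, and the value is 2·(15/16) + (-2)·(1/16) = 7/4.

7/4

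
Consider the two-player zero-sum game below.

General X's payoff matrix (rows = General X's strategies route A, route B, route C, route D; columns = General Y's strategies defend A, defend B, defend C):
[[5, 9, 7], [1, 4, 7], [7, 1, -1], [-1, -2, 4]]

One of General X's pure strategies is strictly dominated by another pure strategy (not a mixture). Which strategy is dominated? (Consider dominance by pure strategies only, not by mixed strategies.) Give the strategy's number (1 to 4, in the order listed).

Compare route D with route A: 5 > -1, 9 > -2, 7 > 4.
So route A strictly dominates route D for General X; route D is strictly dominated.

4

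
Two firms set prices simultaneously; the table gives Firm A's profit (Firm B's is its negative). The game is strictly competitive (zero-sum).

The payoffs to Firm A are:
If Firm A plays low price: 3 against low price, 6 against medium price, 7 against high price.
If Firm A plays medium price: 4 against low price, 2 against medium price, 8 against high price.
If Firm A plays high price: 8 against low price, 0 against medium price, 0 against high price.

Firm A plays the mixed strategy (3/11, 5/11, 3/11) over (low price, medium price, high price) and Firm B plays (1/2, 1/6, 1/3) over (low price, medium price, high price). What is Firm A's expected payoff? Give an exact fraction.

Against (1/2, 1/6, 1/3), each row's expected payoff is low price: 29/6; medium price: 5; high price: 4.
Taking the (3/11, 5/11, 3/11)-weighted average: (3/11)·(29/6) + (5/11)·(5) + (3/11)·(4) = 103/22.

103/22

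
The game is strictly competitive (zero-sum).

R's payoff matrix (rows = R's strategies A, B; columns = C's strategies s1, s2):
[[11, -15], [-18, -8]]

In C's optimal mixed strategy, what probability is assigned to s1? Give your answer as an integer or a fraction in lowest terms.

Row minima are -15 and -18, so R's maximin is -15; column maxima are 11 and -8, so C's minimax is -8. These differ, so the equilibrium is in mixed strategies.
Let C play s1 with probability q. R is indifferent when 11q − 15(1−q) = −18q − 8(1−q), giving q = 7/36.

7/36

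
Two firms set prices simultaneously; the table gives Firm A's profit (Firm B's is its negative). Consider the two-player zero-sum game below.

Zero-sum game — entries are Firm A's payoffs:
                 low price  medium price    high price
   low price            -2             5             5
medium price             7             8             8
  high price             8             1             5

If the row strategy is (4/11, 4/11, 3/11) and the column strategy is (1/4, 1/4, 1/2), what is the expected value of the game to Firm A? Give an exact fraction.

233/44

Against (1/4, 1/4, 1/2), each row's expected payoff is low price: 13/4; medium price: 31/4; high price: 19/4.
Taking the (4/11, 4/11, 3/11)-weighted average: (4/11)·(13/4) + (4/11)·(31/4) + (3/11)·(19/4) = 233/44.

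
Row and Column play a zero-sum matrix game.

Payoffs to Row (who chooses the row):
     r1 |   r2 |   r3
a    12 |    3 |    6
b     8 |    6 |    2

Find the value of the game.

Column r1 is strictly dominated by r3 for Column (it gives Row more in every row).
The remaining 2×2 game on (a, b) × (r2, r3) has no saddle point. Let Row play a with probability p; indifference gives 3p + 6(1−p) = 6p + 2(1−p), so p = 4/7.
Similarly Column's optimal q on r2 is 4/7, and the value is 3·(4/7) + (6)·(3/7) = 30/7.

30/7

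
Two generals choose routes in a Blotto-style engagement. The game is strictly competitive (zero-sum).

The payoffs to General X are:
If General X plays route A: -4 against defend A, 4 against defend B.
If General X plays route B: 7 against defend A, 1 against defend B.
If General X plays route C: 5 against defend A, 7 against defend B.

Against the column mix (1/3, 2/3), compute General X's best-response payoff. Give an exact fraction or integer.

route A: (-4)·(1/3) + (4)·(2/3) = 4/3.
route B: (7)·(1/3) + (1)·(2/3) = 3.
route C: (5)·(1/3) + (7)·(2/3) = 19/3.
The best pure response is route C with expected payoff 19/3.

19/3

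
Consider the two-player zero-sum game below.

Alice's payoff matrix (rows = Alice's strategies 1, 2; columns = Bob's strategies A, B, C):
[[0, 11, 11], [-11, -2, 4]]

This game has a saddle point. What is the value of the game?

0

Row minima: 0, -11 → Alice's maximin is 0.
Column maxima: 0, 11, 11 → Bob's minimax is 0.
They coincide at (1, A), so the value is 0.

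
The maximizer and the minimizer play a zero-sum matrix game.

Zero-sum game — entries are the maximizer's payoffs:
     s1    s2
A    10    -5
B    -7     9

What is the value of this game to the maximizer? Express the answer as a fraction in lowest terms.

Row minima are -5 and -7, so the maximizer's maximin is -5; column maxima are 10 and 9, so the minimizer's minimax is 9. These differ, so the equilibrium is in mixed strategies.
Let the maximizer play A with probability p. The minimizer is indifferent when 10p − 7(1−p) = −5p + 9(1−p), giving p = 16/31.
Let the minimizer play s1 with probability q. The maximizer is indifferent when 10q − 5(1−q) = −7q + 9(1−q), giving q = 14/31.
The value is 10·(14/31) + (-5)·(17/31) = 55/31.

55/31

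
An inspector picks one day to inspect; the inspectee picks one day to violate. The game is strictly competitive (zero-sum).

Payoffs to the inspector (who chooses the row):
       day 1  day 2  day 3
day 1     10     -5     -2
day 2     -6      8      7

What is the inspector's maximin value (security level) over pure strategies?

-5

The worst-case payoff for each row is day 1: -5, day 2: -6.
The best of these is -5.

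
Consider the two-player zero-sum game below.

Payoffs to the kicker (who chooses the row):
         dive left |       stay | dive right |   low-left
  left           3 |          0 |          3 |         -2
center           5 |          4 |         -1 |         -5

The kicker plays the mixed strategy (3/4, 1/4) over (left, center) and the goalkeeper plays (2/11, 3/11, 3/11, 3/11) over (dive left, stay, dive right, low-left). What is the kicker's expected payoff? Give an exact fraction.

Against (2/11, 3/11, 3/11, 3/11), each row's expected payoff is left: 9/11; center: 4/11.
Taking the (3/4, 1/4)-weighted average: (3/4)·(9/11) + (1/4)·(4/11) = 31/44.

31/44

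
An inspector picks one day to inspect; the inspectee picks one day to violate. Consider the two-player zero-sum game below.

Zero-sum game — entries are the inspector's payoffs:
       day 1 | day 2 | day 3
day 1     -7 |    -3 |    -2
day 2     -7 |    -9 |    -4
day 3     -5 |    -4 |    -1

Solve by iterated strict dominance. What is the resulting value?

Row day 2 is strictly dominated by row day 3 (-5>-7, -4>-9, -1>-4); eliminate day 2.
Column day 2 is strictly dominated by day 1 for the inspectee (-7<-3, -5<-4); eliminate day 2.
Column day 3 is strictly dominated by day 1 for the inspectee (-7<-2, -5<-1); eliminate day 3.
Row day 1 is strictly dominated by row day 3 (-5>-7); eliminate day 1.
Only (day 3, day 1) remains, with payoff -5.

-5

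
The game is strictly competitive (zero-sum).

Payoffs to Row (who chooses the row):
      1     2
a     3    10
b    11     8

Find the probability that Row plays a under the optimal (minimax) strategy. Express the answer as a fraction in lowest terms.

3/10

Row minima are 3 and 8, so Row's maximin is 8; column maxima are 11 and 10, so Column's minimax is 10. These differ, so the equilibrium is in mixed strategies.
Let Row play a with probability p. Column is indifferent when 3p + 11(1−p) = 10p + 8(1−p), giving p = 3/10.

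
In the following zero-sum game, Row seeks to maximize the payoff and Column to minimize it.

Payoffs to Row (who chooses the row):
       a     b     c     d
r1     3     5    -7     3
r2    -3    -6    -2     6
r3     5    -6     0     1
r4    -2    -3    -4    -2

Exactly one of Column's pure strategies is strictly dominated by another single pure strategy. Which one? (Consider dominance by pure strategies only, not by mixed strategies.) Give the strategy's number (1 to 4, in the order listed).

Column prefers columns that give Row less. Compare d with c: -7 < 3, -2 < 6, 0 < 1, -4 < -2.
So c strictly dominates d for Column; d is strictly dominated.

4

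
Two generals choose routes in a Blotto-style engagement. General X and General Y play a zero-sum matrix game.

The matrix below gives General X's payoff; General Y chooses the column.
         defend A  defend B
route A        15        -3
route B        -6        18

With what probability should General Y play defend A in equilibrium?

Row minima are -3 and -6, so General X's maximin is -3; column maxima are 15 and 18, so General Y's minimax is 15. These differ, so the equilibrium is in mixed strategies.
Let General Y play defend A with probability q. General X is indifferent when 15q − 3(1−q) = −6q + 18(1−q), giving q = 1/2.

1/2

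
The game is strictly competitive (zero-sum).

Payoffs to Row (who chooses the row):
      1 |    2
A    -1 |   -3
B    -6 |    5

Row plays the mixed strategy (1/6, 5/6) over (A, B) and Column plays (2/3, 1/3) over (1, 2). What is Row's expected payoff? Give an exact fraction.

-20/9

Against (2/3, 1/3), each row's expected payoff is A: -5/3; B: -7/3.
Taking the (1/6, 5/6)-weighted average: (1/6)·(-5/3) + (5/6)·(-7/3) = -20/9.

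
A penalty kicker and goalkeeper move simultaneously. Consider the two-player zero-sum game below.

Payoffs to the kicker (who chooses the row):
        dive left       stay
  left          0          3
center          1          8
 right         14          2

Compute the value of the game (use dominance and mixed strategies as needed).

110/19

Row left is strictly dominated by row center, so the kicker never plays it.
The remaining 2×2 game on (center, right) × (dive left, stay) has no saddle point. Let the kicker play center with probability p; indifference gives p + 14(1−p) = 8p + 2(1−p), so p = 12/19.
Similarly the goalkeeper's optimal q on dive left is 6/19, and the value is 1·(6/19) + (8)·(13/19) = 110/19.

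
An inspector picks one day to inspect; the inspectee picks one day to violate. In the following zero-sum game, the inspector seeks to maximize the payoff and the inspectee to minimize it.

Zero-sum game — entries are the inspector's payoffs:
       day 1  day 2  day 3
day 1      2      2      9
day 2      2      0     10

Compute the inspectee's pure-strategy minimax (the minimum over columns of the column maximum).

The worst case (largest entry) in each column is day 1: 2, day 2: 2, day 3: 10.
The best (smallest) of these is 2.

2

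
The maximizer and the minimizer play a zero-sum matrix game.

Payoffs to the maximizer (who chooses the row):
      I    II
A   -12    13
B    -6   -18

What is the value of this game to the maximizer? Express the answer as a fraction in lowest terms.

-294/37

Row minima are -12 and -18, so the maximizer's maximin is -12; column maxima are -6 and 13, so the minimizer's minimax is -6. These differ, so the equilibrium is in mixed strategies.
Let the maximizer play A with probability p. The minimizer is indifferent when −12p − 6(1−p) = 13p − 18(1−p), giving p = 12/37.
Let the minimizer play I with probability q. The maximizer is indifferent when −12q + 13(1−q) = −6q − 18(1−q), giving q = 31/37.
The value is -12·(31/37) + (13)·(6/37) = -294/37.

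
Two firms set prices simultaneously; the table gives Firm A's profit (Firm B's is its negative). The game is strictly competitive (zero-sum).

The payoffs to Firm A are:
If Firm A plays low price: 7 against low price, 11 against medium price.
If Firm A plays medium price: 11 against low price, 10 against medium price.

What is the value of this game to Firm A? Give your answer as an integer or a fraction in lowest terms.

Row minima are 7 and 10, so Firm A's maximin is 10; column maxima are 11 and 11, so Firm B's minimax is 11. These differ, so the equilibrium is in mixed strategies.
Let Firm A play low price with probability p. Firm B is indifferent when 7p + 11(1−p) = 11p + 10(1−p), giving p = 1/5.
Let Firm B play low price with probability q. Firm A is indifferent when 7q + 11(1−q) = 11q + 10(1−q), giving q = 1/5.
The value is 7·(1/5) + (11)·(4/5) = 51/5.

51/5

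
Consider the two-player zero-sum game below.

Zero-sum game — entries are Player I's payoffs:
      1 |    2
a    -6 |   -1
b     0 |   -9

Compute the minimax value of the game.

Row minima are -6 and -9, so Player I's maximin is -6; column maxima are 0 and -1, so Player II's minimax is -1. These differ, so the equilibrium is in mixed strategies.
Let Player I play a with probability p. Player II is indifferent when −6p = −p − 9(1−p), giving p = 9/14.
Let Player II play 1 with probability q. Player I is indifferent when −6q − (1−q) = −9(1−q), giving q = 4/7.
The value is -6·(4/7) + (-1)·(3/7) = -27/7.

-27/7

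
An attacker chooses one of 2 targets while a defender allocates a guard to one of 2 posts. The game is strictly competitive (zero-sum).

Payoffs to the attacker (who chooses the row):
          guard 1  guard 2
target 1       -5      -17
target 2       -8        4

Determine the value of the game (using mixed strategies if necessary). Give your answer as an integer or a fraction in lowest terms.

-13/2

Row minima are -17 and -8, so the attacker's maximin is -8; column maxima are -5 and 4, so the defender's minimax is -5. These differ, so the equilibrium is in mixed strategies.
Let the attacker play target 1 with probability p. The defender is indifferent when −5p − 8(1−p) = −17p + 4(1−p), giving p = 1/2.
Let the defender play guard 1 with probability q. The attacker is indifferent when −5q − 17(1−q) = −8q + 4(1−q), giving q = 7/8.
The value is -5·(7/8) + (-17)·(1/8) = -13/2.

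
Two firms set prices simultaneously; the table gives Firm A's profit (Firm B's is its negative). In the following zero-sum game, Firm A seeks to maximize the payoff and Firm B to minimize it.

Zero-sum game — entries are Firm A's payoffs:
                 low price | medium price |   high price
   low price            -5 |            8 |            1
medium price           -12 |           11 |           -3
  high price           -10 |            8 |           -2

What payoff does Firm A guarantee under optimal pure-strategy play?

Row minima: -5, -12, -10 → Firm A's maximin is -5.
Column maxima: -5, 11, 1 → Firm B's minimax is -5.
They coincide at (low price, low price), so the value is -5.

-5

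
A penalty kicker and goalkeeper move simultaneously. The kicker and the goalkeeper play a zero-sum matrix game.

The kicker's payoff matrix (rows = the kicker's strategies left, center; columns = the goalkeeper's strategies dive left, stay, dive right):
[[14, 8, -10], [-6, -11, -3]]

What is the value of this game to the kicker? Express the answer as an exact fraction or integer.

Column dive left is strictly dominated by stay for the goalkeeper (it gives the kicker more in every row).
The remaining 2×2 game on (left, center) × (stay, dive right) has no saddle point. Let the kicker play left with probability p; indifference gives 8p − 11(1−p) = −10p − 3(1−p), so p = 4/13.
Similarly the goalkeeper's optimal q on stay is 7/26, and the value is 8·(7/26) + (-10)·(19/26) = -67/13.

-67/13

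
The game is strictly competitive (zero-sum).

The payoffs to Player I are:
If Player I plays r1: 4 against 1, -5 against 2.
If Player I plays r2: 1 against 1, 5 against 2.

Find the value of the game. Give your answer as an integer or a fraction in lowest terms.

Row minima are -5 and 1, so Player I's maximin is 1; column maxima are 4 and 5, so Player II's minimax is 4. These differ, so the equilibrium is in mixed strategies.
Let Player I play r1 with probability p. Player II is indifferent when 4p + (1−p) = −5p + 5(1−p), giving p = 4/13.
Let Player II play 1 with probability q. Player I is indifferent when 4q − 5(1−q) = q + 5(1−q), giving q = 10/13.
The value is 4·(10/13) + (-5)·(3/13) = 25/13.

25/13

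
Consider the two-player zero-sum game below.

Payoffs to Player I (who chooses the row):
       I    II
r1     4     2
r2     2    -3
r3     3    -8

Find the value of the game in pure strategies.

2

Row minima: 2, -3, -8 → Player I's maximin is 2.
Column maxima: 4, 2 → Player II's minimax is 2.
They coincide at (r1, II), so the value is 2.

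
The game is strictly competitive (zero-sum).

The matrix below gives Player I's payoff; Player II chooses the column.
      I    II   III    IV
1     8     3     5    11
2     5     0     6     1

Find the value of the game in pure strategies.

Row minima: 3, 0 → Player I's maximin is 3.
Column maxima: 8, 3, 6, 11 → Player II's minimax is 3.
They coincide at (1, II), so the value is 3.

3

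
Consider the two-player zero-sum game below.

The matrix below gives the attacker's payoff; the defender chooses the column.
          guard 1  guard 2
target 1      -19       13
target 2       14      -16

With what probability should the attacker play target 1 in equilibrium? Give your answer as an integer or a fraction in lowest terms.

15/31

Row minima are -19 and -16, so the attacker's maximin is -16; column maxima are 14 and 13, so the defender's minimax is 13. These differ, so the equilibrium is in mixed strategies.
Let the attacker play target 1 with probability p. The defender is indifferent when −19p + 14(1−p) = 13p − 16(1−p), giving p = 15/31.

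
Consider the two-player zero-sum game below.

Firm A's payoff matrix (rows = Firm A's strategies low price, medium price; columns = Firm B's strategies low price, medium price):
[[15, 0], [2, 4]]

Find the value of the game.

60/17

Row minima are 0 and 2, so Firm A's maximin is 2; column maxima are 15 and 4, so Firm B's minimax is 4. These differ, so the equilibrium is in mixed strategies.
Let Firm A play low price with probability p. Firm B is indifferent when 15p + 2(1−p) = 4(1−p), giving p = 2/17.
Let Firm B play low price with probability q. Firm A is indifferent when 15q = 2q + 4(1−q), giving q = 4/17.
The value is 15·(4/17) + (0)·(13/17) = 60/17.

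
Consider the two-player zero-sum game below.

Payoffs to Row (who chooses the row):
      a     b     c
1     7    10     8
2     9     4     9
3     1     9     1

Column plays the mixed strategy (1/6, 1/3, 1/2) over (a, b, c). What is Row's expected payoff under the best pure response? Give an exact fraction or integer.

1: (7)·(1/6) + (10)·(1/3) + (8)·(1/2) = 17/2.
2: (9)·(1/6) + (4)·(1/3) + (9)·(1/2) = 22/3.
3: (1)·(1/6) + (9)·(1/3) + (1)·(1/2) = 11/3.
The best pure response is 1 with expected payoff 17/2.

17/2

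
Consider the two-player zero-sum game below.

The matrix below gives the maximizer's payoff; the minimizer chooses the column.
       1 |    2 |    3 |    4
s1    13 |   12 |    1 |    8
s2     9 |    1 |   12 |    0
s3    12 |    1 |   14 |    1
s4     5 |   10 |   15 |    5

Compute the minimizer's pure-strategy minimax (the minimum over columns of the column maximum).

8

The worst case (largest entry) in each column is 1: 13, 2: 12, 3: 15, 4: 8.
The best (smallest) of these is 8.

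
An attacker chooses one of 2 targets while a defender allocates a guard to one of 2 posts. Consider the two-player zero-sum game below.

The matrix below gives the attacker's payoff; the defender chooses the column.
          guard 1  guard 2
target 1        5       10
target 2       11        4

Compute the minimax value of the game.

15/2

Row minima are 5 and 4, so the attacker's maximin is 5; column maxima are 11 and 10, so the defender's minimax is 10. These differ, so the equilibrium is in mixed strategies.
Let the attacker play target 1 with probability p. The defender is indifferent when 5p + 11(1−p) = 10p + 4(1−p), giving p = 7/12.
Let the defender play guard 1 with probability q. The attacker is indifferent when 5q + 10(1−q) = 11q + 4(1−q), giving q = 1/2.
The value is 5·(1/2) + (10)·(1/2) = 15/2.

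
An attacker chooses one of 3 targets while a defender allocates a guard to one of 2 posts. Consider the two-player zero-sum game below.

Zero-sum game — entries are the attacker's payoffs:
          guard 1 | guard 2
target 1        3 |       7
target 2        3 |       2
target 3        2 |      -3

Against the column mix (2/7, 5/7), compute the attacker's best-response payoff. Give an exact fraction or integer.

target 1: (3)·(2/7) + (7)·(5/7) = 41/7.
target 2: (3)·(2/7) + (2)·(5/7) = 16/7.
target 3: (2)·(2/7) + (-3)·(5/7) = -11/7.
The best pure response is target 1 with expected payoff 41/7.

41/7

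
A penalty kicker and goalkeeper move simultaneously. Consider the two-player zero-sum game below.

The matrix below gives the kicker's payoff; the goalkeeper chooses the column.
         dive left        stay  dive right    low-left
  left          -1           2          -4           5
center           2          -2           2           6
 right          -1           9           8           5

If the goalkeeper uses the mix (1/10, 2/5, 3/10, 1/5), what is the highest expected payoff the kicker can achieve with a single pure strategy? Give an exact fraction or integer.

left: (-1)·(1/10) + (2)·(2/5) + (-4)·(3/10) + (5)·(1/5) = 1/2.
center: (2)·(1/10) + (-2)·(2/5) + (2)·(3/10) + (6)·(1/5) = 6/5.
right: (-1)·(1/10) + (9)·(2/5) + (8)·(3/10) + (5)·(1/5) = 69/10.
The best pure response is right with expected payoff 69/10.

69/10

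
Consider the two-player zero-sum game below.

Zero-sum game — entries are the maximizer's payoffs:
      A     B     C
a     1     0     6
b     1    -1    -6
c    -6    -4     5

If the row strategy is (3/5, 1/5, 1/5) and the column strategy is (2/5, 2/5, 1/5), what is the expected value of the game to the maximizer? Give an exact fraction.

3/25

Against (2/5, 2/5, 1/5), each row's expected payoff is a: 8/5; b: -6/5; c: -3.
Taking the (3/5, 1/5, 1/5)-weighted average: (3/5)·(8/5) + (1/5)·(-6/5) + (1/5)·(-3) = 3/25.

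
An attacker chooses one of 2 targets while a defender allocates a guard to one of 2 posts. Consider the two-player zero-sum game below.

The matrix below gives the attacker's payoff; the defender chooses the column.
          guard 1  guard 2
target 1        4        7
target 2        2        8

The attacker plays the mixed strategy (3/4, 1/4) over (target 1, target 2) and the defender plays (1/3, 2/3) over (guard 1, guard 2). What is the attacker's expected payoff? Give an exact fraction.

Against (1/3, 2/3), each row's expected payoff is target 1: 6; target 2: 6.
Taking the (3/4, 1/4)-weighted average: (3/4)·(6) + (1/4)·(6) = 6.

6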